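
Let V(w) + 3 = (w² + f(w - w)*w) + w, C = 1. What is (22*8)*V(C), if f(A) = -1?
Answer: -352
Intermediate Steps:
V(w) = -3 + w² (V(w) = -3 + ((w² - w) + w) = -3 + w²)
(22*8)*V(C) = (22*8)*(-3 + 1²) = 176*(-3 + 1) = 176*(-2) = -352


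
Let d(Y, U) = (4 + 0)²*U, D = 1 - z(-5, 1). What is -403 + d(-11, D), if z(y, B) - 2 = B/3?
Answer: -1273/3 ≈ -424.33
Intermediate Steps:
z(y, B) = 2 + B/3
D = -4/3 (D = 1 - (2 + (⅓)*1) = 1 - (2 + ⅓) = 1 - 1*7/3 = 1 - 7/3 = -4/3 ≈ -1.3333)
d(Y, U) = 16*U (d(Y, U) = 4²*U = 16*U)
-403 + d(-11, D) = -403 + 16*(-4/3) = -403 - 64/3 = -1273/3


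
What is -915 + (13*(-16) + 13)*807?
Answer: -158280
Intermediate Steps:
-915 + (13*(-16) + 13)*807 = -915 + (-208 + 13)*807 = -915 - 195*807 = -915 - 157365 = -158280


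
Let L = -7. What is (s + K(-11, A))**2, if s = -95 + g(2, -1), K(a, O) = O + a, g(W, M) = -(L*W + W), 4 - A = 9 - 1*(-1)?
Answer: 10000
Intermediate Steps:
A = -6 (A = 4 - (9 - 1*(-1)) = 4 - (9 + 1) = 4 - 1*10 = 4 - 10 = -6)
g(W, M) = 6*W (g(W, M) = -(-7*W + W) = -(-6)*W = 6*W)
s = -83 (s = -95 + 6*2 = -95 + 12 = -83)
(s + K(-11, A))**2 = (-83 + (-6 - 11))**2 = (-83 - 17)**2 = (-100)**2 = 10000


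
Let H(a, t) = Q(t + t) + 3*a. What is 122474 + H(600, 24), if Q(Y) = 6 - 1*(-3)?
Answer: 124283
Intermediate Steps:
Q(Y) = 9 (Q(Y) = 6 + 3 = 9)
H(a, t) = 9 + 3*a
122474 + H(600, 24) = 122474 + (9 + 3*600) = 122474 + (9 + 1800) = 122474 + 1809 = 124283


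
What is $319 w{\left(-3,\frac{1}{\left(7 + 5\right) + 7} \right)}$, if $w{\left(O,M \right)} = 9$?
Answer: $2871$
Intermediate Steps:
$319 w{\left(-3,\frac{1}{\left(7 + 5\right) + 7} \right)} = 319 \cdot 9 = 2871$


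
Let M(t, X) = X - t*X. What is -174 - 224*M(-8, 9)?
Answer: -18318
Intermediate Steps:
M(t, X) = X - X*t
-174 - 224*M(-8, 9) = -174 - 2016*(1 - 1*(-8)) = -174 - 2016*(1 + 8) = -174 - 2016*9 = -174 - 224*81 = -174 - 18144 = -18318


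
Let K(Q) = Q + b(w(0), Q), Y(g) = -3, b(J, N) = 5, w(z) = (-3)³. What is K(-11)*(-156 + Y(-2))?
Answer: 954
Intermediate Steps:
w(z) = -27
K(Q) = 5 + Q (K(Q) = Q + 5 = 5 + Q)
K(-11)*(-156 + Y(-2)) = (5 - 11)*(-156 - 3) = -6*(-159) = 954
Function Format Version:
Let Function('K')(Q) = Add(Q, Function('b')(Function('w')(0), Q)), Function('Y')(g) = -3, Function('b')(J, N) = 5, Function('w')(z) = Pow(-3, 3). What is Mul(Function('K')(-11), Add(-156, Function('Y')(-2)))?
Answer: 954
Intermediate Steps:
Function('w')(z) = -27
Function('K')(Q) = Add(5, Q) (Function('K')(Q) = Add(Q, 5) = Add(5, Q))
Mul(Function('K')(-11), Add(-156, Function('Y')(-2))) = Mul(Add(5, -11), Add(-156, -3)) = Mul(-6, -159) = 954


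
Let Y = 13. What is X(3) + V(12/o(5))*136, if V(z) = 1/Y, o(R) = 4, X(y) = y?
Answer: 175/13 ≈ 13.462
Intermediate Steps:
V(z) = 1/13
X(3) + V(12/o(5))*136 = 3 + (1/13)*136 = 3 + 136/13 = 175/13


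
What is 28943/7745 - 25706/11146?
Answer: 61752854/43162885 ≈ 1.4307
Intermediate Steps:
28943/7745 - 25706/11146 = 28943*(1/7745) - 25706*1/11146 = 28943/7745 - 12853/5573 = 61752854/43162885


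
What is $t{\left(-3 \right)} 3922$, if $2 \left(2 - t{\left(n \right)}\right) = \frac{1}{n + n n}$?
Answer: $\frac{45103}{6} \approx 7517.2$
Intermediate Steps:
$t{\left(n \right)} = 2 - \frac{1}{2 \left(n + n^{2}\right)}$ ($t{\left(n \right)} = 2 - \frac{1}{2 \left(n + n n\right)} = 2 - \frac{1}{2 \left(n + n^{2}\right)}$)
$t{\left(-3 \right)} 3922 = \frac{-1 + 4 \left(-3\right) + 4 \left(-3\right)^{2}}{2 \left(-3\right) \left(1 - 3\right)} 3922 = \frac{1}{2} \left(- \frac{1}{3}\right) \frac{1}{-2} \left(-1 - 12 + 4 \cdot 9\right) 3922 = \frac{1}{2} \left(- \frac{1}{3}\right) \left(- \frac{1}{2}\right) \left(-1 - 12 + 36\right) 3922 = \frac{1}{2} \left(- \frac{1}{3}\right) \left(- \frac{1}{2}\right) 23 \cdot 3922 = \frac{23}{12} \cdot 3922 = \frac{45103}{6}$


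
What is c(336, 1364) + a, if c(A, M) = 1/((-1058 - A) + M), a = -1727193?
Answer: -51815791/30 ≈ -1.7272e+6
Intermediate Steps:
c(A, M) = 1/(-1058 + M - A)
c(336, 1364) + a = -1/(1058 + 336 - 1*1364) - 1727193 = -1/(1058 + 336 - 1364) - 1727193 = -1/30 - 1727193 = -51815791/30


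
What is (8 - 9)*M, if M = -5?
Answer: 5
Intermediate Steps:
(8 - 9)*M = (8 - 9)*(-5) = -1*(-5) = 5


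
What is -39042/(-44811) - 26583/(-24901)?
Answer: 240377295/123982079 ≈ 1.9388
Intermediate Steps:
-39042/(-44811) - 26583/(-24901) = -39042*(-1/44811) - 26583*(-1/24901) = 4338/4979 + 26583/24901 = 240377295/123982079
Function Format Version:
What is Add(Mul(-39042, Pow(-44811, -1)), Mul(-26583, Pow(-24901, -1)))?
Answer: Rational(240377295, 123982079) ≈ 1.9388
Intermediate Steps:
Add(Mul(-39042, Pow(-44811, -1)), Mul(-26583, Pow(-24901, -1))) = Add(Mul(-39042, Rational(-1, 44811)), Mul(-26583, Rational(-1, 24901))) = Add(Rational(4338, 4979), Rational(26583, 24901)) = Rational(240377295, 123982079)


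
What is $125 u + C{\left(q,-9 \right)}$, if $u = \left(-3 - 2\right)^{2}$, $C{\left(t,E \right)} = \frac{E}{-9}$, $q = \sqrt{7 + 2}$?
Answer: $3126$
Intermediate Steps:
$q = 3$ ($q = \sqrt{9} = 3$)
$C{\left(t,E \right)} = - \frac{E}{9}$ ($C{\left(t,E \right)} = E \left(- \frac{1}{9}\right) = - \frac{E}{9}$)
$u = 25$ ($u = \left(-5\right)^{2} = 25$)
$125 u + C{\left(q,-9 \right)} = 125 \cdot 25 - -1 = 3125 + 1 = 3126$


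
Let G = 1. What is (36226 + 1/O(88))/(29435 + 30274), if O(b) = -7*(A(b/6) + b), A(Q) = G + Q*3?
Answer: 11242135/18529693 ≈ 0.60671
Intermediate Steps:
A(Q) = 1 + 3*Q (A(Q) = 1 + Q*3 = 1 + 3*Q)
O(b) = -7 - 21*b/2 (O(b) = -7*((1 + 3*(b/6)) + b) = -7*((1 + b/2) + b) = -7*(1 + 3*b/2) = -7 - 21*b/2)
(36226 + 1/O(88))/(29435 + 30274) = (36226 + 1/(-7 - 21/2*88))/(29435 + 30274) = (36226 + 1/(-7 - 924))/59709 = (36226 + 1/(-931))*(1/59709) = (36226 - 1/931)*(1/59709) = (33726405/931)*(1/59709) = 11242135/18529693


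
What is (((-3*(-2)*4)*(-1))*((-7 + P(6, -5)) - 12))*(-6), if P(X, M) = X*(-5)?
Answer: -7056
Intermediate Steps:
P(X, M) = -5*X
(((-3*(-2)*4)*(-1))*((-7 + P(6, -5)) - 12))*(-6) = (((-3*(-2)*4)*(-1))*((-7 - 5*6) - 12))*(-6) = (((6*4)*(-1))*((-7 - 30) - 12))*(-6) = ((24*(-1))*(-37 - 12))*(-6) = -24*(-49)*(-6) = 1176*(-6) = -7056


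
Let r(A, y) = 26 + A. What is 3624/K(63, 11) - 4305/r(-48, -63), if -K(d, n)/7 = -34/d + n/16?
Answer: -10839387/3278 ≈ -3306.7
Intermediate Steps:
K(d, n) = 238/d - 7*n/16 (K(d, n) = -7*(-34/d + n/16) = 238/d - 7*n/16)
3624/K(63, 11) - 4305/r(-48, -63) = 3624/(238/63 - 7/16*11) - 4305/(26 - 48) = 3624/(238*(1/63) - 77/16) - 4305/(-22) = 3624/(34/9 - 77/16) - 4305*(-1/22) = 3624/(-149/144) + 4305/22 = 3624*(-144/149) + 4305/22 = -521856/149 + 4305/22 = -10839387/3278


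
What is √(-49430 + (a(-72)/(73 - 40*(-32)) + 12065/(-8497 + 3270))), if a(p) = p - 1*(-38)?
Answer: I*√2472359974958242083/7072131 ≈ 222.33*I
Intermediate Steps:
a(p) = 38 + p (a(p) = p + 38 = 38 + p)
√(-49430 + (a(-72)/(73 - 40*(-32)) + 12065/(-8497 + 3270))) = √(-49430 + ((38 - 72)/(73 - 40*(-32)) + 12065/(-8497 + 3270))) = √(-49430 + (-34/(73 + 1280) + 12065/(-5227))) = √(-49430 + (-34/1353 + 12065*(-1/5227))) = √(-49430 + (-34*1/1353 - 12065/5227)) = √(-49430 + (-34/1353 - 12065/5227)) = √(-49430 - 16501663/7072131) = √(-349591936993/7072131) = I*√2472359974958242083/7072131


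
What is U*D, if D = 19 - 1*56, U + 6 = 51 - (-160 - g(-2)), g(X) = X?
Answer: -7511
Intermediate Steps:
U = 203 (U = -6 + (51 - (-160 - 1*(-2))) = -6 + (51 - (-160 + 2)) = -6 + (51 - 1*(-158)) = -6 + (51 + 158) = -6 + 209 = 203)
D = -37 (D = 19 - 56 = -37)
U*D = 203*(-37) = -7511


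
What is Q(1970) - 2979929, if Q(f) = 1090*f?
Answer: -832629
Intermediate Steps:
Q(1970) - 2979929 = 1090*1970 - 2979929 = 2147300 - 2979929 = -832629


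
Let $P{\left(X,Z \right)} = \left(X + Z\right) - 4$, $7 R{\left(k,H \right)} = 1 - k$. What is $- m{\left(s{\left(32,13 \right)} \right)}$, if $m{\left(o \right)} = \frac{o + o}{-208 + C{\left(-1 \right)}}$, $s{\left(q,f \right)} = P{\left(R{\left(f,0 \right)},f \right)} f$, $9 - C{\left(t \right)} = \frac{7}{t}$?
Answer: $\frac{221}{224} \approx 0.98661$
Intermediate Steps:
$R{\left(k,H \right)} = \frac{1}{7} - \frac{k}{7}$ ($R{\left(k,H \right)} = \frac{1 - k}{7} = \frac{1}{7} - \frac{k}{7}$)
$P{\left(X,Z \right)} = -4 + X + Z$
$C{\left(t \right)} = 9 - \frac{7}{t}$
$s{\left(q,f \right)} = f \left(- \frac{27}{7} + \frac{6 f}{7}\right)$ ($s{\left(q,f \right)} = \left(-4 - \left(- \frac{1}{7} + \frac{f}{7}\right) + f\right) f = \left(- \frac{27}{7} + \frac{6 f}{7}\right) f = f \left(- \frac{27}{7} + \frac{6 f}{7}\right)$)
$m{\left(o \right)} = - \frac{o}{96}$ ($m{\left(o \right)} = \frac{o + o}{-208 + \left(9 - \frac{7}{-1}\right)} = \frac{2 o}{-208 + \left(9 - -7\right)} = \frac{2 o}{-208 + \left(9 + 7\right)} = \frac{2 o}{-208 + 16} = \frac{2 o}{-192} = 2 o \left(- \frac{1}{192}\right) = - \frac{o}{96}$)
$- m{\left(s{\left(32,13 \right)} \right)} = - \frac{\left(-1\right) \frac{3}{7} \cdot 13 \left(-9 + 2 \cdot 13\right)}{96} = - \frac{\left(-1\right) \frac{3}{7} \cdot 13 \left(-9 + 26\right)}{96} = - \frac{\left(-1\right) \frac{3}{7} \cdot 13 \cdot 17}{96} = - \frac{\left(-1\right) 663}{96 \cdot 7} = \left(-1\right) \left(- \frac{221}{224}\right) = \frac{221}{224}$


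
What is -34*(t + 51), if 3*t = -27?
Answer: -1428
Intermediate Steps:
t = -9 (t = (⅓)*(-27) = -9)
-34*(t + 51) = -34*(-9 + 51) = -34*42 = -1428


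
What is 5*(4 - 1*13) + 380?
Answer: 335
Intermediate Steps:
5*(4 - 1*13) + 380 = 5*(4 - 13) + 380 = 5*(-9) + 380 = -45 + 380 = 335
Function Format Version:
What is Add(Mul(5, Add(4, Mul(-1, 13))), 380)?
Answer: 335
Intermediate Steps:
Add(Mul(5, Add(4, Mul(-1, 13))), 380) = Add(Mul(5, Add(4, -13)), 380) = Add(Mul(5, -9), 380) = Add(-45, 380) = 335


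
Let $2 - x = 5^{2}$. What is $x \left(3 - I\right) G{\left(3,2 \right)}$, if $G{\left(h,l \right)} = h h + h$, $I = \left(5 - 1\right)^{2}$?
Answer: $3588$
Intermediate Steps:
$x = -23$ ($x = 2 - 5^{2} = 2 - 25 = -23$)
$I = 16$ ($I = 4^{2} = 16$)
$G{\left(h,l \right)} = h + h^{2}$ ($G{\left(h,l \right)} = h^{2} + h = h + h^{2}$)
$x \left(3 - I\right) G{\left(3,2 \right)} = - 23 \left(3 - 16\right) 3 \left(1 + 3\right) = - 23 \left(3 - 16\right) 3 \cdot 4 = \left(-23\right) \left(-13\right) 12 = 299 \cdot 12 = 3588$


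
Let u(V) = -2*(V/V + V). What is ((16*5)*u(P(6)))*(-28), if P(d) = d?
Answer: 31360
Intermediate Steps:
u(V) = -2 - 2*V (u(V) = -2*(1 + V) = -2 - 2*V)
((16*5)*u(P(6)))*(-28) = ((16*5)*(-2 - 2*6))*(-28) = (80*(-2 - 12))*(-28) = (80*(-14))*(-28) = -1120*(-28) = 31360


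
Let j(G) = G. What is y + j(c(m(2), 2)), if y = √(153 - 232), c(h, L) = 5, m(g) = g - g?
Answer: 5 + I*√79 ≈ 5.0 + 8.8882*I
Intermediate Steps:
m(g) = 0
y = I*√79 (y = √(-79) = I*√79 ≈ 8.8882*I)
y + j(c(m(2), 2)) = I*√79 + 5 = 5 + I*√79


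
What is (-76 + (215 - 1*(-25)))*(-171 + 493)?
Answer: 52808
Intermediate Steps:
(-76 + (215 - 1*(-25)))*(-171 + 493) = (-76 + (215 + 25))*322 = (-76 + 240)*322 = 164*322 = 52808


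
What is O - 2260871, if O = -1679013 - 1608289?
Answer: -5548173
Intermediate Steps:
O = -3287302
O - 2260871 = -3287302 - 2260871 = -5548173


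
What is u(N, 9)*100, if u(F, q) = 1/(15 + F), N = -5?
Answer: 10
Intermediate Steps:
u(N, 9)*100 = 100/(15 - 5) = 100/10 = (⅒)*100 = 10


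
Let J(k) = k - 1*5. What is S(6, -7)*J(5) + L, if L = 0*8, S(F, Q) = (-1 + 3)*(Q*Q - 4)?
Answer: 0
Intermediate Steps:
J(k) = -5 + k (J(k) = k - 5 = -5 + k)
S(F, Q) = -8 + 2*Q² (S(F, Q) = 2*(Q² - 4) = 2*(-4 + Q²) = -8 + 2*Q²)
L = 0
S(6, -7)*J(5) + L = (-8 + 2*(-7)²)*(-5 + 5) + 0 = (-8 + 2*49)*0 + 0 = (-8 + 98)*0 + 0 = 90*0 + 0 = 0 + 0 = 0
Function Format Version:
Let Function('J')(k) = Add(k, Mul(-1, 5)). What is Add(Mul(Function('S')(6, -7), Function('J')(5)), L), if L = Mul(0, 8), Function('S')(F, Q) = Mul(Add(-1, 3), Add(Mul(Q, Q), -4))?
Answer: 0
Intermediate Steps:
Function('J')(k) = Add(-5, k) (Function('J')(k) = Add(k, -5) = Add(-5, k))
Function('S')(F, Q) = Add(-8, Mul(2, Pow(Q, 2))) (Function('S')(F, Q) = Mul(2, Add(Pow(Q, 2), -4)) = Mul(2, Add(-4, Pow(Q, 2))) = Add(-8, Mul(2, Pow(Q, 2))))
L = 0
Add(Mul(Function('S')(6, -7), Function('J')(5)), L) = Add(Mul(Add(-8, Mul(2, Pow(-7, 2))), Add(-5, 5)), 0) = Add(Mul(Add(-8, Mul(2, 49)), 0), 0) = Add(Mul(Add(-8, 98), 0), 0) = Add(Mul(90, 0), 0) = Add(0, 0) = 0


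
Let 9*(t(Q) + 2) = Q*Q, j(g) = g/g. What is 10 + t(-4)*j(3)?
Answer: 88/9 ≈ 9.7778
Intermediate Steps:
j(g) = 1
t(Q) = -2 + Q**2/9 (t(Q) = -2 + (Q*Q)/9 = -2 + Q**2/9)
10 + t(-4)*j(3) = 10 + (-2 + (1/9)*(-4)**2)*1 = 10 + (-2 + (1/9)*16)*1 = 10 + (-2 + 16/9)*1 = 10 - 2/9*1 = 10 - 2/9 = 88/9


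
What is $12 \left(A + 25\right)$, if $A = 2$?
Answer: $324$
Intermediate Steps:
$12 \left(A + 25\right) = 12 \left(2 + 25\right) = 12 \cdot 27 = 324$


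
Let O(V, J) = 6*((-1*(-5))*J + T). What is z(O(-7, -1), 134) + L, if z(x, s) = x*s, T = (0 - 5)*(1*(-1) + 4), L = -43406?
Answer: -59486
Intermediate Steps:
T = -15 (T = -5*(-1 + 4) = -5*3 = -15)
O(V, J) = -90 + 30*J (O(V, J) = 6*((-1*(-5))*J - 15) = 6*(5*J - 15) = 6*(-15 + 5*J) = -90 + 30*J)
z(x, s) = s*x
z(O(-7, -1), 134) + L = 134*(-90 + 30*(-1)) - 43406 = 134*(-90 - 30) - 43406 = 134*(-120) - 43406 = -16080 - 43406 = -59486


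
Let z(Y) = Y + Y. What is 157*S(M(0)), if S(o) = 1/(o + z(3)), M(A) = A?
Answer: 157/6 ≈ 26.167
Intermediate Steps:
z(Y) = 2*Y
S(o) = 1/(6 + o) (S(o) = 1/(o + 2*3) = 1/(o + 6) = 1/(6 + o))
157*S(M(0)) = 157/(6 + 0) = 157/6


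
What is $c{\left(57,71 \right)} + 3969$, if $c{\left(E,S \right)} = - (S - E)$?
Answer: $3955$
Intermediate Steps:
$c{\left(E,S \right)} = E - S$
$c{\left(57,71 \right)} + 3969 = \left(57 - 71\right) + 3969 = -14 + 3969 = 3955$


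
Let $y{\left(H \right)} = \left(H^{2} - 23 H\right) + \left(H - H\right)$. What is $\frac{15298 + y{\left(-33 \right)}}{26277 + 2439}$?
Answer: $\frac{8573}{14358} \approx 0.59709$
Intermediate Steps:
$y{\left(H \right)} = H^{2} - 23 H$ ($y{\left(H \right)} = \left(H^{2} - 23 H\right) + 0 = H^{2} - 23 H$)
$\frac{15298 + y{\left(-33 \right)}}{26277 + 2439} = \frac{15298 - 33 \left(-23 - 33\right)}{26277 + 2439} = \frac{15298 - -1848}{28716} = \left(15298 + 1848\right) \frac{1}{28716} = 17146 \cdot \frac{1}{28716} = \frac{8573}{14358}$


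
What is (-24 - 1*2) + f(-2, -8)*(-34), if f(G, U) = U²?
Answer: -2202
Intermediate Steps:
(-24 - 1*2) + f(-2, -8)*(-34) = (-24 - 1*2) + (-8)²*(-34) = (-24 - 2) + 64*(-34) = -26 - 2176 = -2202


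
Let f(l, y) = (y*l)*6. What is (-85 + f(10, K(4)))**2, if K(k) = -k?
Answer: 105625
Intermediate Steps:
f(l, y) = 6*l*y (f(l, y) = (l*y)*6 = 6*l*y)
(-85 + f(10, K(4)))**2 = (-85 + 6*10*(-1*4))**2 = (-85 + 6*10*(-4))**2 = (-85 - 240)**2 = (-325)**2 = 105625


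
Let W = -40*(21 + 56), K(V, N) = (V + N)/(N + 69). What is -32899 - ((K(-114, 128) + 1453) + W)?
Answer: -6160598/197 ≈ -31272.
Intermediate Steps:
K(V, N) = (N + V)/(69 + N)
W = -3080 (W = -40*77 = -3080)
-32899 - ((K(-114, 128) + 1453) + W) = -32899 - (((128 - 114)/(69 + 128) + 1453) - 3080) = -32899 - ((14/197 + 1453) - 3080) = -32899 - (286255/197 - 3080) = -32899 - 1*(-320505/197) = -32899 + 320505/197 = -6160598/197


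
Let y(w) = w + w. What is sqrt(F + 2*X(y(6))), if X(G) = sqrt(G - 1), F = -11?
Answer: sqrt(-11 + 2*sqrt(11)) ≈ 2.0897*I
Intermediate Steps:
y(w) = 2*w
X(G) = sqrt(-1 + G)
sqrt(F + 2*X(y(6))) = sqrt(-11 + 2*sqrt(-1 + 2*6)) = sqrt(-11 + 2*sqrt(-1 + 12)) = sqrt(-11 + 2*sqrt(11))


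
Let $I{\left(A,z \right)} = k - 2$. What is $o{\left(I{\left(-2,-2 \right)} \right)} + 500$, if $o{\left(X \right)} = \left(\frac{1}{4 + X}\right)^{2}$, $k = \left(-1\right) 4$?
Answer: $\frac{2001}{4} \approx 500.25$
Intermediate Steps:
$k = -4$
$I{\left(A,z \right)} = -6$ ($I{\left(A,z \right)} = -4 - 2 = -6$)
$o{\left(X \right)} = \frac{1}{\left(4 + X\right)^{2}}$
$o{\left(I{\left(-2,-2 \right)} \right)} + 500 = \frac{1}{\left(4 - 6\right)^{2}} + 500 = \frac{1}{4} + 500 = \frac{2001}{4}$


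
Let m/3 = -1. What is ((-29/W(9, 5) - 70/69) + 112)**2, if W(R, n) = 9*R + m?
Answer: 4375425609/357604 ≈ 12235.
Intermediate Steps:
m = -3 (m = 3*(-1) = -3)
W(R, n) = -3 + 9*R (W(R, n) = 9*R - 3 = -3 + 9*R)
((-29/W(9, 5) - 70/69) + 112)**2 = ((-29/(-3 + 9*9) - 70/69) + 112)**2 = ((-29/(-3 + 81) - 70*1/69) + 112)**2 = ((-29/78 - 70/69) + 112)**2 = (-829/598 + 112)**2 = (66147/598)**2 = 4375425609/357604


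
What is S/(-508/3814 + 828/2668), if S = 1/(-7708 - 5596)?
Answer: -55303/130339288 ≈ -0.00042430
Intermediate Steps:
S = -1/13304 (S = 1/(-13304) = -1/13304 ≈ -7.5165e-5)
S/(-508/3814 + 828/2668) = -1/(13304*(-508/3814 + 828/2668)) = -1/(13304*(-508*1/3814 + 828*(1/2668))) = -1/(13304*(-254/1907 + 9/29)) = -1/(13304*9797/55303) = -1/13304*55303/9797 = -55303/130339288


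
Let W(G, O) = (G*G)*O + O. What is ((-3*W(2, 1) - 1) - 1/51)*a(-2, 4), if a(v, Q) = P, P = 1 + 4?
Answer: -4085/51 ≈ -80.098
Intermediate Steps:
P = 5
a(v, Q) = 5
W(G, O) = O + O*G**2 (W(G, O) = G**2*O + O = O*G**2 + O = O + O*G**2)
((-3*W(2, 1) - 1) - 1/51)*a(-2, 4) = ((-3*(1 + 2**2) - 1) - 1/51)*5 = ((-3*(1 + 4) - 1) - 1*1/51)*5 = ((-3*5 - 1) - 1/51)*5 = ((-15 - 1) - 1/51)*5 = (-16 - 1/51)*5 = -817/51*5 = -4085/51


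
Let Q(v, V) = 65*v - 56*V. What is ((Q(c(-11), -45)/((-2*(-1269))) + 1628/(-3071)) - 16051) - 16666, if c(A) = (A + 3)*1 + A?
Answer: -6891971935/210654 ≈ -32717.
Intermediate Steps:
c(A) = 3 + 2*A (c(A) = (3 + A)*1 + A = (3 + A) + A = 3 + 2*A)
Q(v, V) = -56*V + 65*v
((Q(c(-11), -45)/((-2*(-1269))) + 1628/(-3071)) - 16051) - 16666 = (((-56*(-45) + 65*(3 + 2*(-11)))/((-2*(-1269))) + 1628/(-3071)) - 16051) - 16666 = (((2520 + 65*(3 - 22))/2538 + 1628*(-1/3071)) - 16051) - 16666 = (((2520 + 65*(-19))*(1/2538) - 44/83) - 16051) - 16666 = (((2520 - 1235)*(1/2538) - 44/83) - 16051) - 16666 = ((1285*(1/2538) - 44/83) - 16051) - 16666 = ((1285/2538 - 44/83) - 16051) - 16666 = (-5017/210654 - 16051) - 16666 = -3381212371/210654 - 16666 = -6891971935/210654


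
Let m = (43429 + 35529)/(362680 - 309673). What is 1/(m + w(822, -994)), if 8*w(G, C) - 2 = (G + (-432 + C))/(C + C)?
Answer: 210755832/374630023 ≈ 0.56257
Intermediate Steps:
w(G, C) = 1/4 + (-432 + C + G)/(16*C) (w(G, C) = 1/4 + ((G + (-432 + C))/(C + C))/8 = 1/4 + ((-432 + C + G)/((2*C)))/8 = 1/4 + ((-432 + C + G)*(1/(2*C)))/8 = 1/4 + ((-432 + C + G)/(2*C))/8 = 1/4 + (-432 + C + G)/(16*C))
m = 78958/53007 ≈ 1.4896
1/(m + w(822, -994)) = 1/(78958/53007 + (1/16)*(-432 + 822 + 5*(-994))/(-994)) = 1/(78958/53007 + (1/16)*(-1/994)*(-432 + 822 - 4970)) = 1/(78958/53007 + (1/16)*(-1/994)*(-4580)) = 1/(78958/53007 + 1145/3976) = 1/(374630023/210755832) = 210755832/374630023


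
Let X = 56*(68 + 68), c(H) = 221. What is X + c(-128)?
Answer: 7837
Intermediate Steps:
X = 7616 (X = 56*136 = 7616)
X + c(-128) = 7616 + 221 = 7837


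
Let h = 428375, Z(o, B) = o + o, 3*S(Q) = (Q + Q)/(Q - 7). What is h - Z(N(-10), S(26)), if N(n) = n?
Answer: 428395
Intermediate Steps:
S(Q) = 2*Q/(3*(-7 + Q)) (S(Q) = ((Q + Q)/(Q - 7))/3 = ((2*Q)/(-7 + Q))/3 = (2*Q/(-7 + Q))/3 = 2*Q/(3*(-7 + Q)))
Z(o, B) = 2*o
h - Z(N(-10), S(26)) = 428375 - 2*(-10) = 428375 - 1*(-20) = 428375 + 20 = 428395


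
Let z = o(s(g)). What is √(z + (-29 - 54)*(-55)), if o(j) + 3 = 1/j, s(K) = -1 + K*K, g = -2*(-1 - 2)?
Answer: √5588485/35 ≈ 67.543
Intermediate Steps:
g = 6 (g = -2*(-3) = 6)
s(K) = -1 + K²
o(j) = -3 + 1/j
z = -104/35 (z = -3 + 1/(-1 + 6²) = -3 + 1/(-1 + 36) = -3 + 1/35 = -104/35 ≈ -2.9714)
√(z + (-29 - 54)*(-55)) = √(-104/35 + (-29 - 54)*(-55)) = √(-104/35 - 83*(-55)) = √(-104/35 + 4565) = √(159671/35) = √5588485/35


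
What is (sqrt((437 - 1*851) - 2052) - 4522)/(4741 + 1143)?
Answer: -2261/2942 + 3*I*sqrt(274)/5884 ≈ -0.76853 + 0.0084396*I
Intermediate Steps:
(sqrt((437 - 1*851) - 2052) - 4522)/(4741 + 1143) = (sqrt((437 - 851) - 2052) - 4522)/5884 = (sqrt(-414 - 2052) - 4522)*(1/5884) = (sqrt(-2466) - 4522)*(1/5884) = (3*I*sqrt(274) - 4522)*(1/5884) = (-4522 + 3*I*sqrt(274))*(1/5884) = -2261/2942 + 3*I*sqrt(274)/5884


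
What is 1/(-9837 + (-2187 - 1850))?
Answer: -1/13874 ≈ -7.2077e-5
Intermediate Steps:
1/(-9837 + (-2187 - 1850)) = 1/(-9837 - 4037) = 1/(-13874) = -1/13874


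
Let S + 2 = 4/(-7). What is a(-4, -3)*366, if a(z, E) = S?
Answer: -6588/7 ≈ -941.14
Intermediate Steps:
S = -18/7 (S = -2 + 4/(-7) = -2 + 4*(-⅐) = -2 - 4/7 = -18/7 ≈ -2.5714)
a(z, E) = -18/7
a(-4, -3)*366 = -18/7*366 = -6588/7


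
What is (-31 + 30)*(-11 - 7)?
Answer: 18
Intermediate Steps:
(-31 + 30)*(-11 - 7) = -1*(-18) = 18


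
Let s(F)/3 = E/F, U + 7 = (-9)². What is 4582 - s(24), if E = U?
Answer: 18291/4 ≈ 4572.8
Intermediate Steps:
U = 74 (U = -7 + (-9)² = -7 + 81 = 74)
E = 74
s(F) = 222/F (s(F) = 3*(74/F) = 222/F)
4582 - s(24) = 4582 - 222/24 = 4582 - 1*37/4 = 4582 - 37/4 = 18291/4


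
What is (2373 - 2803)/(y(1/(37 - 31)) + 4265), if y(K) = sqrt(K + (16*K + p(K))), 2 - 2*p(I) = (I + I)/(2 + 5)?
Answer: -7702590/76398929 + 344*sqrt(105)/76398929 ≈ -0.10077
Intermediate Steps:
p(I) = 1 - I/7 (p(I) = 1 - (I + I)/(2*(2 + 5)) = 1 - 2*I/(2*7) = 1 - I/7)
y(K) = sqrt(1 + 118*K/7) (y(K) = sqrt(K + (16*K + (1 - K/7))) = sqrt(K + (1 + 111*K/7)) = sqrt(1 + 118*K/7))
(2373 - 2803)/(y(1/(37 - 31)) + 4265) = (2373 - 2803)/(sqrt(49 + 826/(37 - 31))/7 + 4265) = -430/(sqrt(49 + 826/6)/7 + 4265) = -430/(sqrt(49 + 826*(1/6))/7 + 4265) = -430/(sqrt(49 + 413/3)/7 + 4265) = -430/(sqrt(560/3)/7 + 4265) = -430/((4*sqrt(105)/3)/7 + 4265) = -430/(4*sqrt(105)/21 + 4265) = -430/(4265 + 4*sqrt(105)/21)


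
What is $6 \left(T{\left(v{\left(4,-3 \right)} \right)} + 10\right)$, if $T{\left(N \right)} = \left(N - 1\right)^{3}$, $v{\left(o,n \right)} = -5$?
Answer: $-1236$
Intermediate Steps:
$T{\left(N \right)} = \left(-1 + N\right)^{3}$
$6 \left(T{\left(v{\left(4,-3 \right)} \right)} + 10\right) = 6 \left(\left(-1 - 5\right)^{3} + 10\right) = 6 \left(\left(-6\right)^{3} + 10\right) = 6 \left(-216 + 10\right) = 6 \left(-206\right) = -1236$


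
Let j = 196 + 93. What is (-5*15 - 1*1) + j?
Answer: 213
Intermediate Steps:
j = 289
(-5*15 - 1*1) + j = (-5*15 - 1*1) + 289 = (-75 - 1) + 289 = -76 + 289 = 213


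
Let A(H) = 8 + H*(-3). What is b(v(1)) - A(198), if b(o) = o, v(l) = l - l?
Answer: 586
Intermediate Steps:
v(l) = 0
A(H) = 8 - 3*H
b(v(1)) - A(198) = 0 - (8 - 3*198) = 0 - (8 - 594) = 0 - 1*(-586) = 0 + 586 = 586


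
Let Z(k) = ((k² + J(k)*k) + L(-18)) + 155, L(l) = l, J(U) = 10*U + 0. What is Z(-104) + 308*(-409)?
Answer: -6859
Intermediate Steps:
J(U) = 10*U
Z(k) = 137 + 11*k² (Z(k) = ((k² + (10*k)*k) - 18) + 155 = ((k² + 10*k²) - 18) + 155 = (11*k² - 18) + 155 = (-18 + 11*k²) + 155 = 137 + 11*k²)
Z(-104) + 308*(-409) = (137 + 11*(-104)²) + 308*(-409) = (137 + 11*10816) - 125972 = (137 + 118976) - 125972 = 119113 - 125972 = -6859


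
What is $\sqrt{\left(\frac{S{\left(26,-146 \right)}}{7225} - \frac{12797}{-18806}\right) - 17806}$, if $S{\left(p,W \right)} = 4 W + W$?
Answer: $\frac{i \sqrt{45497019927754930}}{1598510} \approx 133.44 i$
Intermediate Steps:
$S{\left(p,W \right)} = 5 W$
$\sqrt{\left(\frac{S{\left(26,-146 \right)}}{7225} - \frac{12797}{-18806}\right) - 17806} = \sqrt{\left(\frac{5 \left(-146\right)}{7225} - \frac{12797}{-18806}\right) - 17806} = \sqrt{\left(\left(-730\right) \frac{1}{7225} - - \frac{12797}{18806}\right) - 17806} = \sqrt{\left(- \frac{146}{1445} + \frac{12797}{18806}\right) - 17806} = \sqrt{\frac{15745989}{27174670} - 17806} = \sqrt{- \frac{483856428031}{27174670}} = \frac{i \sqrt{45497019927754930}}{1598510}$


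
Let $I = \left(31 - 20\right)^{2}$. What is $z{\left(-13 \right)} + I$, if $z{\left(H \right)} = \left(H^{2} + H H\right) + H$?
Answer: $446$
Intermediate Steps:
$I = 121$ ($I = 11^{2} = 121$)
$z{\left(H \right)} = H + 2 H^{2}$ ($z{\left(H \right)} = \left(H^{2} + H^{2}\right) + H = 2 H^{2} + H = H + 2 H^{2}$)
$z{\left(-13 \right)} + I = - 13 \left(1 + 2 \left(-13\right)\right) + 121 = - 13 \left(1 - 26\right) + 121 = \left(-13\right) \left(-25\right) + 121 = 325 + 121 = 446$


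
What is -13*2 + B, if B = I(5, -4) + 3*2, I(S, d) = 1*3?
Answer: -17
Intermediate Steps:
I(S, d) = 3
B = 9 (B = 3 + 3*2 = 3 + 6 = 9)
-13*2 + B = -13*2 + 9 = -26 + 9 = -17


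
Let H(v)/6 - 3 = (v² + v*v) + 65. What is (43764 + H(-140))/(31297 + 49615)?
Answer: 69843/20228 ≈ 3.4528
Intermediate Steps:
H(v) = 408 + 12*v² (H(v) = 18 + 6*((v² + v*v) + 65) = 18 + 6*((v² + v²) + 65) = 18 + 6*(2*v² + 65) = 18 + 6*(65 + 2*v²) = 18 + (390 + 12*v²) = 408 + 12*v²)
(43764 + H(-140))/(31297 + 49615) = (43764 + (408 + 12*(-140)²))/(31297 + 49615) = (43764 + (408 + 12*19600))/80912 = (43764 + (408 + 235200))*(1/80912) = (43764 + 235608)*(1/80912) = 279372*(1/80912) = 69843/20228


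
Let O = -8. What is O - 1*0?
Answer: -8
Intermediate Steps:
O - 1*0 = -8 - 1*0 = -8 + 0 = -8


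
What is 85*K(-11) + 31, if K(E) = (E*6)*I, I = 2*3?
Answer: -33629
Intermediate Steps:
I = 6
K(E) = 36*E (K(E) = (E*6)*6 = (6*E)*6 = 36*E)
85*K(-11) + 31 = 85*(36*(-11)) + 31 = 85*(-396) + 31 = -33660 + 31 = -33629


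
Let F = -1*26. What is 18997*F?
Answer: -493922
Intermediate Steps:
F = -26
18997*F = 18997*(-26) = -493922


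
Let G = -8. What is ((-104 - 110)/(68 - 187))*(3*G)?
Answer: -5136/119 ≈ -43.160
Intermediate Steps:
((-104 - 110)/(68 - 187))*(3*G) = ((-104 - 110)/(68 - 187))*(3*(-8)) = -214/(-119)*(-24) = -214*(-1/119)*(-24) = (214/119)*(-24) = -5136/119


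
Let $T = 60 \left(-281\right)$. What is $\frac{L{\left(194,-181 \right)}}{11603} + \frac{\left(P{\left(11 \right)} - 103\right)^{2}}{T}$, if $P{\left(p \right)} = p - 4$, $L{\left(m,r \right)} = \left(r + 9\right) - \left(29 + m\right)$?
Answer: $- \frac{9466079}{16302215} \approx -0.58066$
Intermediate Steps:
$L{\left(m,r \right)} = -20 + r - m$ ($L{\left(m,r \right)} = \left(9 + r\right) - \left(29 + m\right) = -20 + r - m$)
$T = -16860$
$P{\left(p \right)} = -4 + p$ ($P{\left(p \right)} = p - 4 = -4 + p$)
$\frac{L{\left(194,-181 \right)}}{11603} + \frac{\left(P{\left(11 \right)} - 103\right)^{2}}{T} = \frac{-20 - 181 - 194}{11603} + \frac{\left(\left(-4 + 11\right) - 103\right)^{2}}{-16860} = \left(-20 - 181 - 194\right) \frac{1}{11603} + \left(7 - 103\right)^{2} \left(- \frac{1}{16860}\right) = \left(-395\right) \frac{1}{11603} + \left(-96\right)^{2} \left(- \frac{1}{16860}\right) = - \frac{395}{11603} + 9216 \left(- \frac{1}{16860}\right) = - \frac{395}{11603} - \frac{768}{1405} = - \frac{9466079}{16302215}$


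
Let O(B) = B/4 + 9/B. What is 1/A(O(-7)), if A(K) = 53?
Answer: 1/53 ≈ 0.018868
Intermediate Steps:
O(B) = 9/B + B/4 (O(B) = B*(¼) + 9/B = B/4 + 9/B = 9/B + B/4)
1/A(O(-7)) = 1/53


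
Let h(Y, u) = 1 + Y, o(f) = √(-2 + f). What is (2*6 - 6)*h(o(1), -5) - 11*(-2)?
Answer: 28 + 6*I ≈ 28.0 + 6.0*I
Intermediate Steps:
(2*6 - 6)*h(o(1), -5) - 11*(-2) = (2*6 - 6)*(1 + √(-2 + 1)) - 11*(-2) = (12 - 6)*(1 + √(-1)) + 22 = 6*(1 + I) + 22 = (6 + 6*I) + 22 = 28 + 6*I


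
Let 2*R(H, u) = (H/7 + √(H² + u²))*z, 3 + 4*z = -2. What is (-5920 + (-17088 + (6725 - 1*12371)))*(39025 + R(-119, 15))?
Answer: -4474107195/4 + 71635*√14386/4 ≈ -1.1164e+9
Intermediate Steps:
z = -5/4 (z = -¾ + (¼)*(-2) = -¾ - ½ = -5/4 ≈ -1.2500)
R(H, u) = -5*√(H² + u²)/8 - 5*H/56 (R(H, u) = ((H/7 + √(H² + u²))*(-5/4))/2 = ((√(H² + u²) + H/7)*(-5/4))/2 = (-5*√(H² + u²)/4 - 5*H/28)/2 = -5*√(H² + u²)/8 - 5*H/56)
(-5920 + (-17088 + (6725 - 1*12371)))*(39025 + R(-119, 15)) = (-5920 + (-17088 + (6725 - 1*12371)))*(39025 + (-5*√((-119)² + 15²)/8 - 5/56*(-119))) = (-5920 + (-17088 + (6725 - 12371)))*(39025 + (-5*√(14161 + 225)/8 + 85/8)) = (-5920 + (-17088 - 5646))*(39025 + (-5*√14386/8 + 85/8)) = (-5920 - 22734)*(39025 + (85/8 - 5*√14386/8)) = -28654*(312285/8 - 5*√14386/8) = -4474107195/4 + 71635*√14386/4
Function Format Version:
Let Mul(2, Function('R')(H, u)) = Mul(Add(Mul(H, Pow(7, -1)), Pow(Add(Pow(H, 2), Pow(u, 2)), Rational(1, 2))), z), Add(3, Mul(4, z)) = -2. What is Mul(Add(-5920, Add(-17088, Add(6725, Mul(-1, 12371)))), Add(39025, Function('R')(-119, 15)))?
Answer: Add(Rational(-4474107195, 4), Mul(Rational(71635, 4), Pow(14386, Rational(1, 2)))) ≈ -1.1164e+9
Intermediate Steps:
z = Rational(-5, 4) (z = Add(Rational(-3, 4), Mul(Rational(1, 4), -2)) = Add(Rational(-3, 4), Rational(-1, 2)) = Rational(-5, 4) ≈ -1.2500)
Function('R')(H, u) = Add(Mul(Rational(-5, 8), Pow(Add(Pow(H, 2), Pow(u, 2)), Rational(1, 2))), Mul(Rational(-5, 56), H)) (Function('R')(H, u) = Mul(Rational(1, 2), Mul(Add(Mul(H, Pow(7, -1)), Pow(Add(Pow(H, 2), Pow(u, 2)), Rational(1, 2))), Rational(-5, 4))) = Mul(Rational(1, 2), Mul(Add(Mul(H, Rational(1, 7)), Pow(Add(Pow(H, 2), Pow(u, 2)), Rational(1, 2))), Rational(-5, 4))) = Mul(Rational(1, 2), Mul(Add(Mul(Rational(1, 7), H), Pow(Add(Pow(H, 2), Pow(u, 2)), Rational(1, 2))), Rational(-5, 4))) = Mul(Rational(1, 2), Mul(Add(Pow(Add(Pow(H, 2), Pow(u, 2)), Rational(1, 2)), Mul(Rational(1, 7), H)), Rational(-5, 4))) = Mul(Rational(1, 2), Add(Mul(Rational(-5, 4), Pow(Add(Pow(H, 2), Pow(u, 2)), Rational(1, 2))), Mul(Rational(-5, 28), H))) = Add(Mul(Rational(-5, 8), Pow(Add(Pow(H, 2), Pow(u, 2)), Rational(1, 2))), Mul(Rational(-5, 56), H)))
Mul(Add(-5920, Add(-17088, Add(6725, Mul(-1, 12371)))), Add(39025, Function('R')(-119, 15))) = Mul(Add(-5920, Add(-17088, Add(6725, Mul(-1, 12371)))), Add(39025, Add(Mul(Rational(-5, 8), Pow(Add(Pow(-119, 2), Pow(15, 2)), Rational(1, 2))), Mul(Rational(-5, 56), -119)))) = Mul(Add(-5920, Add(-17088, Add(6725, -12371))), Add(39025, Add(Mul(Rational(-5, 8), Pow(Add(14161, 225), Rational(1, 2))), Rational(85, 8)))) = Mul(Add(-5920, Add(-17088, -5646)), Add(39025, Add(Mul(Rational(-5, 8), Pow(14386, Rational(1, 2))), Rational(85, 8)))) = Mul(Add(-5920, -22734), Add(39025, Add(Rational(85, 8), Mul(Rational(-5, 8), Pow(14386, Rational(1, 2)))))) = Mul(-28654, Add(Rational(312285, 8), Mul(Rational(-5, 8), Pow(14386, Rational(1, 2))))) = Add(Rational(-4474107195, 4), Mul(Rational(71635, 4), Pow(14386, Rational(1, 2))))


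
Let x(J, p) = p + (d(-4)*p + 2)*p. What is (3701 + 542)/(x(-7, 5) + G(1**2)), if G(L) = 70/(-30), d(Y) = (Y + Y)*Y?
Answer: 12729/2438 ≈ 5.2211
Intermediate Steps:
d(Y) = 2*Y**2 (d(Y) = (2*Y)*Y = 2*Y**2)
x(J, p) = p + p*(2 + 32*p) (x(J, p) = p + ((2*(-4)**2)*p + 2)*p = p + ((2*16)*p + 2)*p = p + (32*p + 2)*p = p + (2 + 32*p)*p = p + p*(2 + 32*p))
G(L) = -7/3 (G(L) = 70*(-1/30) = -7/3)
(3701 + 542)/(x(-7, 5) + G(1**2)) = (3701 + 542)/(5*(3 + 32*5) - 7/3) = 4243/(5*(3 + 160) - 7/3) = 4243/(5*163 - 7/3) = 4243/(815 - 7/3) = 4243/(2438/3) = 4243*(3/2438) = 12729/2438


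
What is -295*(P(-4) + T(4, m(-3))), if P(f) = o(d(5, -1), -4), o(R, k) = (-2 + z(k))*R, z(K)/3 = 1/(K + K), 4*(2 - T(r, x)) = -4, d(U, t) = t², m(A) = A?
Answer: -1475/8 ≈ -184.38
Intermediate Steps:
T(r, x) = 3 (T(r, x) = 2 - ¼*(-4) = 2 + 1 = 3)
z(K) = 3/(2*K) (z(K) = 3/(K + K) = 3/((2*K)) = 3*(1/(2*K)) = 3/(2*K))
o(R, k) = R*(-2 + 3/(2*k)) (o(R, k) = (-2 + 3/(2*k))*R = R*(-2 + 3/(2*k)))
P(f) = -19/8 (P(f) = (½)*(-1)²*(3 - 4*(-4))/(-4) = (½)*1*(-¼)*(3 + 16) = (½)*1*(-¼)*19 = -19/8)
-295*(P(-4) + T(4, m(-3))) = -295*(-19/8 + 3) = -295*5/8 = -1475/8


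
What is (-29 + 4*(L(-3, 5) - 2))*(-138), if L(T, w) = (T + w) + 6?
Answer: 690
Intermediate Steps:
L(T, w) = 6 + T + w
(-29 + 4*(L(-3, 5) - 2))*(-138) = (-29 + 4*((6 - 3 + 5) - 2))*(-138) = (-29 + 4*(8 - 2))*(-138) = (-29 + 4*6)*(-138) = (-29 + 24)*(-138) = -5*(-138) = 690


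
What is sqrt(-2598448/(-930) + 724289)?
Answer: sqrt(157213528185)/465 ≈ 852.69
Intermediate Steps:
sqrt(-2598448/(-930) + 724289) = sqrt(-2598448*(-1)/930 + 724289) = sqrt(-2116*(-614/465) + 724289) = sqrt(1299224/465 + 724289) = sqrt(338093609/465) = sqrt(157213528185)/465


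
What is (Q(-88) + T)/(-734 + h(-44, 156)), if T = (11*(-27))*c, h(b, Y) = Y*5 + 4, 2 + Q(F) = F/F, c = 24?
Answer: -7129/50 ≈ -142.58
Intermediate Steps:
Q(F) = -1 (Q(F) = -2 + F/F = -2 + 1 = -1)
h(b, Y) = 4 + 5*Y (h(b, Y) = 5*Y + 4 = 4 + 5*Y)
T = -7128 (T = (11*(-27))*24 = -297*24 = -7128)
(Q(-88) + T)/(-734 + h(-44, 156)) = (-1 - 7128)/(-734 + (4 + 5*156)) = -7129/(-734 + (4 + 780)) = -7129/(-734 + 784) = -7129/50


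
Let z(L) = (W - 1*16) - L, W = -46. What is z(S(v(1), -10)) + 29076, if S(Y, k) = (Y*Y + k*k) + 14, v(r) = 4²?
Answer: 28644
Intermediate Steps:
v(r) = 16
S(Y, k) = 14 + Y² + k² (S(Y, k) = (Y² + k²) + 14 = 14 + Y² + k²)
z(L) = -62 - L (z(L) = (-46 - 1*16) - L = (-46 - 16) - L = -62 - L)
z(S(v(1), -10)) + 29076 = (-62 - (14 + 16² + (-10)²)) + 29076 = (-62 - (14 + 256 + 100)) + 29076 = (-62 - 1*370) + 29076 = (-62 - 370) + 29076 = -432 + 29076 = 28644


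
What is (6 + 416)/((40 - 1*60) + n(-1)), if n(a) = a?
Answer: -422/21 ≈ -20.095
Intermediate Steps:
(6 + 416)/((40 - 1*60) + n(-1)) = (6 + 416)/((40 - 1*60) - 1) = 422/((40 - 60) - 1) = 422/(-20 - 1) = 422/(-21) = 422*(-1/21) = -422/21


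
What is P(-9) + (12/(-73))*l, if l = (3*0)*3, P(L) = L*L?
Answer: 81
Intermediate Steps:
P(L) = L²
l = 0 (l = 0*3 = 0)
P(-9) + (12/(-73))*l = (-9)² + (12/(-73))*0 = 81 + (12*(-1/73))*0 = 81 - 12/73*0 = 81 + 0 = 81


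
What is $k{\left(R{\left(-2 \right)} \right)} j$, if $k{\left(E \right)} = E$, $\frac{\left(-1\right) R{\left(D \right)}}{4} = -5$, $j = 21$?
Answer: $420$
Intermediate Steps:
$R{\left(D \right)} = 20$ ($R{\left(D \right)} = \left(-4\right) \left(-5\right) = 20$)
$k{\left(R{\left(-2 \right)} \right)} j = 20 \cdot 21 = 420$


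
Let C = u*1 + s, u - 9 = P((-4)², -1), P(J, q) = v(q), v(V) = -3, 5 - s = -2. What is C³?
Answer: 2197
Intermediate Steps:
s = 7 (s = 5 - 1*(-2) = 5 + 2 = 7)
P(J, q) = -3
u = 6 (u = 9 - 3 = 6)
C = 13 (C = 6*1 + 7 = 6 + 7 = 13)
C³ = 13³ = 2197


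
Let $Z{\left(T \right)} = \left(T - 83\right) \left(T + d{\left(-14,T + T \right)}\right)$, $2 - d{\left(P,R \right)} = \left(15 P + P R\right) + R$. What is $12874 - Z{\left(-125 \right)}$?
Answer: $-645030$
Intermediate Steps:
$d{\left(P,R \right)} = 2 - R - 15 P - P R$ ($d{\left(P,R \right)} = 2 - \left(\left(15 P + P R\right) + R\right) = 2 - \left(R + 15 P + P R\right) = 2 - R - 15 P - P R$)
$Z{\left(T \right)} = \left(-83 + T\right) \left(212 + 27 T\right)$ ($Z{\left(T \right)} = \left(T - 83\right) \left(T - \left(-212 - 14 \left(T + T\right) + 2 T\right)\right) = \left(-83 + T\right) \left(T + \left(2 - 2 T + 210 - - 14 \cdot 2 T\right)\right) = \left(-83 + T\right) \left(T + \left(2 - 2 T + 210 + 28 T\right)\right) = \left(-83 + T\right) \left(T + \left(212 + 26 T\right)\right) = \left(-83 + T\right) \left(212 + 27 T\right)$)
$12874 - Z{\left(-125 \right)} = 12874 - \left(-17596 - -253625 + 27 \left(-125\right)^{2}\right) = 12874 - \left(-17596 + 253625 + 27 \cdot 15625\right) = 12874 - \left(-17596 + 253625 + 421875\right) = 12874 - 657904 = -645030$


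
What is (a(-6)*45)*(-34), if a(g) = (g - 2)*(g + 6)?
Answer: 0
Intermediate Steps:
a(g) = (-2 + g)*(6 + g)
(a(-6)*45)*(-34) = ((-12 + (-6)² + 4*(-6))*45)*(-34) = ((-12 + 36 - 24)*45)*(-34) = (0*45)*(-34) = 0*(-34) = 0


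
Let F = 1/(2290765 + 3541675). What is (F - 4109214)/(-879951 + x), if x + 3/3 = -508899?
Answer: 23966744102159/8100390126440 ≈ 2.9587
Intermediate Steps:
x = -508900 (x = -1 - 508899 = -508900)
F = 1/5832440 ≈ 1.7145e-7
(F - 4109214)/(-879951 + x) = (1/5832440 - 4109214)/(-879951 - 508900) = -23966744102159/5832440/(-1388851) = -23966744102159/5832440*(-1/1388851) = 23966744102159/8100390126440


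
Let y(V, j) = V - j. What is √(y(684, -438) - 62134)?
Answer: 2*I*√15253 ≈ 247.01*I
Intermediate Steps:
√(y(684, -438) - 62134) = √((684 - 1*(-438)) - 62134) = √((684 + 438) - 62134) = √(1122 - 62134) = √(-61012) = 2*I*√15253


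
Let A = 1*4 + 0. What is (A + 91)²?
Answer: 9025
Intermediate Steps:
A = 4 (A = 4 + 0 = 4)
(A + 91)² = (4 + 91)² = 95² = 9025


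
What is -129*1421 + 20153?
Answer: -163156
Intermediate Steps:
-129*1421 + 20153 = -183309 + 20153 = -163156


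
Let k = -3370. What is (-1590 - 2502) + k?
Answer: -7462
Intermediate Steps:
(-1590 - 2502) + k = (-1590 - 2502) - 3370 = -4092 - 3370 = -7462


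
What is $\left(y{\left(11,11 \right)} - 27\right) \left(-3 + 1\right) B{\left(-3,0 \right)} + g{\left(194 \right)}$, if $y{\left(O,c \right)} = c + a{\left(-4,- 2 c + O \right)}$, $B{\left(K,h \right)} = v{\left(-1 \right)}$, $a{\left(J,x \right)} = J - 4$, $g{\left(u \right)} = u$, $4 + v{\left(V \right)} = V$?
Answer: $-46$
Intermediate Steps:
$v{\left(V \right)} = -4 + V$
$a{\left(J,x \right)} = -4 + J$
$B{\left(K,h \right)} = -5$ ($B{\left(K,h \right)} = -4 - 1 = -5$)
$y{\left(O,c \right)} = -8 + c$ ($y{\left(O,c \right)} = c - 8 = -8 + c$)
$\left(y{\left(11,11 \right)} - 27\right) \left(-3 + 1\right) B{\left(-3,0 \right)} + g{\left(194 \right)} = \left(\left(-8 + 11\right) - 27\right) \left(-3 + 1\right) \left(-5\right) + 194 = \left(3 - 27\right) \left(\left(-2\right) \left(-5\right)\right) + 194 = \left(-24\right) 10 + 194 = -240 + 194 = -46$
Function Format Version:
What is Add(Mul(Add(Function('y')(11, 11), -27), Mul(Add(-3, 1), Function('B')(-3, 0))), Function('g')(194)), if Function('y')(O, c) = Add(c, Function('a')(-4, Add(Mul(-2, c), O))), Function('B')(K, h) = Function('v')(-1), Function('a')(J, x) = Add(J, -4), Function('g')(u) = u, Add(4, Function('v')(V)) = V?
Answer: -46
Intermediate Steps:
Function('v')(V) = Add(-4, V)
Function('a')(J, x) = Add(-4, J)
Function('B')(K, h) = -5 (Function('B')(K, h) = Add(-4, -1) = -5)
Function('y')(O, c) = Add(-8, c) (Function('y')(O, c) = Add(c, Add(-4, -4)) = Add(c, -8) = Add(-8, c))
Add(Mul(Add(Function('y')(11, 11), -27), Mul(Add(-3, 1), Function('B')(-3, 0))), Function('g')(194)) = Add(Mul(Add(Add(-8, 11), -27), Mul(Add(-3, 1), -5)), 194) = Add(Mul(Add(3, -27), Mul(-2, -5)), 194) = Add(Mul(-24, 10), 194) = Add(-240, 194) = -46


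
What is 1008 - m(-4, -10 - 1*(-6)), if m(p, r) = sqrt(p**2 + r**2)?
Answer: 1008 - 4*sqrt(2) ≈ 1002.3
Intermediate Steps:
1008 - m(-4, -10 - 1*(-6)) = 1008 - sqrt((-4)**2 + (-10 - 1*(-6))**2) = 1008 - sqrt(16 + (-10 + 6)**2) = 1008 - sqrt(16 + (-4)**2) = 1008 - sqrt(16 + 16) = 1008 - sqrt(32) = 1008 - 4*sqrt(2)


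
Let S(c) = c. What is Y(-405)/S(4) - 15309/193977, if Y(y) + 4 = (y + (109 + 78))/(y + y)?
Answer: -5046029/4987980 ≈ -1.0116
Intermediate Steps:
Y(y) = -4 + (187 + y)/(2*y) (Y(y) = -4 + (y + (109 + 78))/(y + y) = -4 + (y + 187)/((2*y)) = -4 + (187 + y)*(1/(2*y)) = -4 + (187 + y)/(2*y))
Y(-405)/S(4) - 15309/193977 = ((1/2)*(187 - 7*(-405))/(-405))/4 - 15309/193977 = ((1/2)*(-1/405)*(187 + 2835))*(1/4) - 15309*1/193977 = ((1/2)*(-1/405)*3022)*(1/4) - 243/3079 = -1511/405*1/4 - 243/3079 = -1511/1620 - 243/3079 = -5046029/4987980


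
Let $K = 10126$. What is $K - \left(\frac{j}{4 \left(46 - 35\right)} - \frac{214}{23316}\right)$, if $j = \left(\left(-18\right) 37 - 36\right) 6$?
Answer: $\frac{1310815039}{128238} \approx 10222.0$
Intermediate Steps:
$j = -4212$ ($j = \left(-666 - 36\right) 6 = \left(-702\right) 6 = -4212$)
$K - \left(\frac{j}{4 \left(46 - 35\right)} - \frac{214}{23316}\right) = 10126 - \left(- \frac{4212}{4 \left(46 - 35\right)} - \frac{214}{23316}\right) = 10126 - \left(- \frac{4212}{4 \cdot 11} - \frac{107}{11658}\right) = 10126 - \left(- \frac{4212}{44} - \frac{107}{11658}\right) = 10126 - \left(\left(-4212\right) \frac{1}{44} - \frac{107}{11658}\right) = 10126 - \left(- \frac{1053}{11} - \frac{107}{11658}\right) = 10126 - - \frac{12277051}{128238} = 10126 + \frac{12277051}{128238} = \frac{1310815039}{128238}$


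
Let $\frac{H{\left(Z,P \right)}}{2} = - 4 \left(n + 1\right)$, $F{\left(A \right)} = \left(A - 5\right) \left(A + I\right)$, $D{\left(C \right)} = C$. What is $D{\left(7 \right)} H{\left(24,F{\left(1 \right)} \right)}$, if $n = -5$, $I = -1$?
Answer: $224$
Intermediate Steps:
$F{\left(A \right)} = \left(-1 + A\right) \left(-5 + A\right)$ ($F{\left(A \right)} = \left(A - 5\right) \left(A - 1\right) = \left(-5 + A\right) \left(-1 + A\right) = \left(-1 + A\right) \left(-5 + A\right)$)
$H{\left(Z,P \right)} = 32$ ($H{\left(Z,P \right)} = 2 \left(- 4 \left(-5 + 1\right)\right) = 2 \left(\left(-4\right) \left(-4\right)\right) = 2 \cdot 16 = 32$)
$D{\left(7 \right)} H{\left(24,F{\left(1 \right)} \right)} = 7 \cdot 32 = 224$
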